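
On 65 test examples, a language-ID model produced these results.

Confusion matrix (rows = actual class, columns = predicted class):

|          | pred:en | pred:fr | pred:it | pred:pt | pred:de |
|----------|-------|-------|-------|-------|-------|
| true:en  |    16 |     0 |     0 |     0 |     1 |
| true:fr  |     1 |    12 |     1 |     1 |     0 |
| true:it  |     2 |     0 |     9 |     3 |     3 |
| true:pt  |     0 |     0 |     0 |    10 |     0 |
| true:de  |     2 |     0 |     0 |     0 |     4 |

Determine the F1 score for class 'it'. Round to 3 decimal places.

Take TP from the diagonal, FP from the rest of the 'it' prediction marginal, FN from the rest of the 'it' actual marginal.
F1 score = 2·TP/(2·TP+FP+FN).
it: TP=9, FP=0+1+0+0=1, FN=2+0+3+3=8 → 18/27 = 0.6667

0.667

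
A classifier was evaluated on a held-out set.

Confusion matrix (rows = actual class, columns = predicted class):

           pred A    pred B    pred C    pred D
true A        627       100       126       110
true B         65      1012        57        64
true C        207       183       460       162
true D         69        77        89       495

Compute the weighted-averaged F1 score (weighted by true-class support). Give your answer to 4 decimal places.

Per-class F1 score (2·TP/(2·TP+FP+FN)):
  A: TP=627, FP=65+207+69=341, FN=100+126+110=336 → 1254/1931 = 0.64940
  B: TP=1012, FP=100+183+77=360, FN=65+57+64=186 → 2024/2570 = 0.78755
  C: TP=460, FP=126+57+89=272, FN=207+183+162=552 → 920/1744 = 0.52752
  D: TP=495, FP=110+64+162=336, FN=69+77+89=235 → 990/1561 = 0.63421
Weighted-F1 score = Σ (supportᵢ/N)·F1 scoreᵢ with N=3903: (963/3903)·0.64940 + (1198/3903)·0.78755 + (1012/3903)·0.52752 + (730/3903)·0.63421 = 0.6574

0.6574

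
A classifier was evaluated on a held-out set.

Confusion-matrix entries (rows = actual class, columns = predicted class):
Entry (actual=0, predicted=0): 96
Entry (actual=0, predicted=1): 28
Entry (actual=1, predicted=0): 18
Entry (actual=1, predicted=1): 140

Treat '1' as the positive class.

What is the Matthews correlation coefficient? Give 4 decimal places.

0.6678

MCC = (TP·TN − FP·FN) / √((TP+FP)(TP+FN)(TN+FP)(TN+FN))
Numerator = 140·96 − 28·18 = 12936
Denominator = √(168·158·124·114) = √375225984 = 19370.7507
MCC = 12936 / 19370.7507 = 0.6678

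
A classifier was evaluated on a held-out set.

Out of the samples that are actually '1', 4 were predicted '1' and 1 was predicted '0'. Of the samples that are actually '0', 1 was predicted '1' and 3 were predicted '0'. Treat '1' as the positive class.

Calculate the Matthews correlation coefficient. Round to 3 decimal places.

MCC = (TP·TN − FP·FN) / √((TP+FP)(TP+FN)(TN+FP)(TN+FN))
Numerator = 4·3 − 1·1 = 11
Denominator = √(5·5·4·4) = √400 = 20.0000
MCC = 11 / 20.0000 = 0.550

0.550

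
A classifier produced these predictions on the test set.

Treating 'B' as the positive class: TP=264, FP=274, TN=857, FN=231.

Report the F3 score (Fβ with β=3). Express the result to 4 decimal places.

Fβ = (1+β²)·TP / ((1+β²)·TP + β²·FN + FP), with β²=9
= 10·264 / (10·264 + 9·231 + 274) = 0.5287

0.5287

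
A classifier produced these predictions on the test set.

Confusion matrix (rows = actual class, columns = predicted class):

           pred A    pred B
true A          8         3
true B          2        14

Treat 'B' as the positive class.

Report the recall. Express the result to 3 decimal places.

Recall = TP/(TP+FN) = 14/(14+2) = 14/16 = 0.875

0.875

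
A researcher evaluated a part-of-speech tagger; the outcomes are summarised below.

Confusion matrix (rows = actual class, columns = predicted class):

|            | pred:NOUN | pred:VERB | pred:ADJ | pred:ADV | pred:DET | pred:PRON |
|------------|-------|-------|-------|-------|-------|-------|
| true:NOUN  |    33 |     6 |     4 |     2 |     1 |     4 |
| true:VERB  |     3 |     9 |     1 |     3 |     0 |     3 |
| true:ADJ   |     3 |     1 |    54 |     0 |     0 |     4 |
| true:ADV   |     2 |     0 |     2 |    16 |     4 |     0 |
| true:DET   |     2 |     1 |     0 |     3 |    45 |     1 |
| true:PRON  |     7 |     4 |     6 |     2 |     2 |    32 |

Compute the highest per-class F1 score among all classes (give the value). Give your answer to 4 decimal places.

Per-class F1 score (2·TP/(2·TP+FP+FN)):
  NOUN: TP=33, FP=3+3+2+2+7=17, FN=6+4+2+1+4=17 → 66/100 = 0.66000
  VERB: TP=9, FP=6+1+0+1+4=12, FN=3+1+3+0+3=10 → 18/40 = 0.45000
  ADJ: TP=54, FP=4+1+2+0+6=13, FN=3+1+0+0+4=8 → 108/129 = 0.83721
  ADV: TP=16, FP=2+3+0+3+2=10, FN=2+0+2+4+0=8 → 32/50 = 0.64000
  DET: TP=45, FP=1+0+0+4+2=7, FN=2+1+0+3+1=7 → 90/104 = 0.86538
  PRON: TP=32, FP=4+3+4+0+1=12, FN=7+4+6+2+2=21 → 64/97 = 0.65979
Highest is class 'DET' with F1 score = 0.8654.

0.8654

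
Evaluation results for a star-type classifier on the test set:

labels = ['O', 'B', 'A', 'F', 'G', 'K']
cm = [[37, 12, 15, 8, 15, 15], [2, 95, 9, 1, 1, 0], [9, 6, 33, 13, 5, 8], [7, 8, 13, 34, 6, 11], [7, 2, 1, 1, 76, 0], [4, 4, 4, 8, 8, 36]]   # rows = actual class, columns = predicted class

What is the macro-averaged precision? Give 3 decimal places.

0.578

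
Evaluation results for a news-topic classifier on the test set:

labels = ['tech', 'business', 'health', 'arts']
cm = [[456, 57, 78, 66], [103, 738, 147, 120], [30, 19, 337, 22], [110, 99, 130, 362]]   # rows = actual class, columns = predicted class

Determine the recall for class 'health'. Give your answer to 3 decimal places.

recall = TP/(TP+FN).
health: TP=337, FN=30+19+22=71 → 337/408 = 0.8260

0.826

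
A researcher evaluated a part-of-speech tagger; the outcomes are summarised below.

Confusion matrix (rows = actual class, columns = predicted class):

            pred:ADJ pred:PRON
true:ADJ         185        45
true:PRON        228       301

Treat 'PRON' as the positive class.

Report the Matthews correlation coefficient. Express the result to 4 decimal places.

0.3445

MCC = (TP·TN − FP·FN) / √((TP+FP)(TP+FN)(TN+FP)(TN+FN))
Numerator = 301·185 − 45·228 = 45425
Denominator = √(346·529·230·413) = √17386399660 = 131857.4975
MCC = 45425 / 131857.4975 = 0.3445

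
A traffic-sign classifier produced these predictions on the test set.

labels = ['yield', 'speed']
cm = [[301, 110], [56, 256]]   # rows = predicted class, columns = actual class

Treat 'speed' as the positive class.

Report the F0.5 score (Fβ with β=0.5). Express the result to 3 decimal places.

0.793

Fβ = (1+β²)·TP / ((1+β²)·TP + β²·FN + FP), with β²=1/4
= 1.25·256 / (1.25·256 + 0.25·110 + 56) = 0.793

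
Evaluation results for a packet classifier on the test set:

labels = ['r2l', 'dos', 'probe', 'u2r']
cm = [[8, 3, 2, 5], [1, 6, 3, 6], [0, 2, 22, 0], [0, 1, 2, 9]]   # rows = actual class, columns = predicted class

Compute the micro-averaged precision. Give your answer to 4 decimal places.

0.6429

Micro-averaging pools counts across classes: ΣTP=45, ΣFP=25, ΣFN=25.
Micro-precision = TP/(TP+FP) on pooled counts = 0.6429 (equals overall accuracy in single-label multiclass).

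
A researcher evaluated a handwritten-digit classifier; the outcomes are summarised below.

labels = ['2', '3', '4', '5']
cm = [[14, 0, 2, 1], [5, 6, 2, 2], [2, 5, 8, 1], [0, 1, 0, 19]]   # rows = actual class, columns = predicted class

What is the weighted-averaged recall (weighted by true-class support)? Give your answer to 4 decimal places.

0.6912

Per-class recall (TP/(TP+FN)):
  2: TP=14, FN=0+2+1=3 → 14/17 = 0.82353
  3: TP=6, FN=5+2+2=9 → 6/15 = 0.40000
  4: TP=8, FN=2+5+1=8 → 8/16 = 0.50000
  5: TP=19, FN=0+1+0=1 → 19/20 = 0.95000
Weighted-recall = Σ (supportᵢ/N)·recallᵢ with N=68: (17/68)·0.82353 + (15/68)·0.40000 + (16/68)·0.50000 + (20/68)·0.95000 = 0.6912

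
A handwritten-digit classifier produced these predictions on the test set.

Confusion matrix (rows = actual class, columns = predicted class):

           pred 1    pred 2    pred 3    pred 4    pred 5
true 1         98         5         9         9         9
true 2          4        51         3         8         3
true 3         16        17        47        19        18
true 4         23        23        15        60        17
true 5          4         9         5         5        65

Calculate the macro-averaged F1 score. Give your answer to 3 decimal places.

Per-class F1 score (2·TP/(2·TP+FP+FN)):
  1: TP=98, FP=4+16+23+4=47, FN=5+9+9+9=32 → 196/275 = 0.7127
  2: TP=51, FP=5+17+23+9=54, FN=4+3+8+3=18 → 102/174 = 0.5862
  3: TP=47, FP=9+3+15+5=32, FN=16+17+19+18=70 → 94/196 = 0.4796
  4: TP=60, FP=9+8+19+5=41, FN=23+23+15+17=78 → 120/239 = 0.5021
  5: TP=65, FP=9+3+18+17=47, FN=4+9+5+5=23 → 130/200 = 0.6500
Macro-F1 score = mean = (0.7127 + 0.5862 + 0.4796 + 0.5021 + 0.6500) / 5 = 0.586

0.586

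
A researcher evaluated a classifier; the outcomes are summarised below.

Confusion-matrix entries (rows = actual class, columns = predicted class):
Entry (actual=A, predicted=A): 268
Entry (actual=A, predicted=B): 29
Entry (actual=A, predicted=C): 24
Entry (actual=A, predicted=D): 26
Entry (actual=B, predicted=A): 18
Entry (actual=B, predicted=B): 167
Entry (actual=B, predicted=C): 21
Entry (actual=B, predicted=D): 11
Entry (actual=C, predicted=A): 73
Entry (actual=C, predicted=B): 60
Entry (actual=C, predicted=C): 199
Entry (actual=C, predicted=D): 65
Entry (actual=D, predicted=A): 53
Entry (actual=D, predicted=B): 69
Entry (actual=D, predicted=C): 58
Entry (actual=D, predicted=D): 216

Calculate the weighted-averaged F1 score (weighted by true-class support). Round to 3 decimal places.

0.622

Per-class F1 score (2·TP/(2·TP+FP+FN)):
  A: TP=268, FP=18+73+53=144, FN=29+24+26=79 → 536/759 = 0.7062
  B: TP=167, FP=29+60+69=158, FN=18+21+11=50 → 334/542 = 0.6162
  C: TP=199, FP=24+21+58=103, FN=73+60+65=198 → 398/699 = 0.5694
  D: TP=216, FP=26+11+65=102, FN=53+69+58=180 → 432/714 = 0.6050
Weighted-F1 score = Σ (supportᵢ/N)·F1 scoreᵢ with N=1357: (347/1357)·0.7062 + (217/1357)·0.6162 + (397/1357)·0.5694 + (396/1357)·0.6050 = 0.622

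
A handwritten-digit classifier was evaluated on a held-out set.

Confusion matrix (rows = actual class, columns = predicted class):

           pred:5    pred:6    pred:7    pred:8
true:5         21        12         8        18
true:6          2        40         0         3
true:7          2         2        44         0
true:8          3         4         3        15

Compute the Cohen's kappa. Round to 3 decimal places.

0.571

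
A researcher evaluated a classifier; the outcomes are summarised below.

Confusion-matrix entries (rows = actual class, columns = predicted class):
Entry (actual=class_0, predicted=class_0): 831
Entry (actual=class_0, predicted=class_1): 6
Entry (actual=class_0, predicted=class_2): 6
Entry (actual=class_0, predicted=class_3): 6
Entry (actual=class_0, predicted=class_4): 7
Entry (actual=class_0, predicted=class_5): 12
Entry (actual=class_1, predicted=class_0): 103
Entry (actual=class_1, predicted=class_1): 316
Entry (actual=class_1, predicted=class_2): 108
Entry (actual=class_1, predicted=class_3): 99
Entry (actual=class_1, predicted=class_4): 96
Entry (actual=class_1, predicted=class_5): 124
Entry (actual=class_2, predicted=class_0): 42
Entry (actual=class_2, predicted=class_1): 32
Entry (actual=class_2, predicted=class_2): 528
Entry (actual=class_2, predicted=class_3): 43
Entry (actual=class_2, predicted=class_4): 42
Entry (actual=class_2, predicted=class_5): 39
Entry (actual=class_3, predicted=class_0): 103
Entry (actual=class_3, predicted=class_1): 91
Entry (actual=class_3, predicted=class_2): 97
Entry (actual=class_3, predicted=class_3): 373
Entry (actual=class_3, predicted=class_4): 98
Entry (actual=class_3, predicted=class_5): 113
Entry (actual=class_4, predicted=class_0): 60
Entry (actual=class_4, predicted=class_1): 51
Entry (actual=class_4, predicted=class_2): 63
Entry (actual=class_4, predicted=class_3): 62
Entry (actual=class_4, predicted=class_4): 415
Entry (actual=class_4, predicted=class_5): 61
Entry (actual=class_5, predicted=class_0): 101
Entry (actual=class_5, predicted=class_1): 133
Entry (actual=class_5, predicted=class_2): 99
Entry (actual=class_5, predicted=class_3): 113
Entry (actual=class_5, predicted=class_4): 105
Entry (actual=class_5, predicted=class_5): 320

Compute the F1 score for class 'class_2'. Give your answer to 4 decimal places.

One-vs-rest for 'class_2': TP = diagonal; FP = other classes predicted 'class_2'; FN = 'class_2' predicted as other.
F1 score = 2·TP/(2·TP+FP+FN).
class_2: TP=528, FP=6+108+97+63+99=373, FN=42+32+43+42+39=198 → 1056/1627 = 0.64905

0.6490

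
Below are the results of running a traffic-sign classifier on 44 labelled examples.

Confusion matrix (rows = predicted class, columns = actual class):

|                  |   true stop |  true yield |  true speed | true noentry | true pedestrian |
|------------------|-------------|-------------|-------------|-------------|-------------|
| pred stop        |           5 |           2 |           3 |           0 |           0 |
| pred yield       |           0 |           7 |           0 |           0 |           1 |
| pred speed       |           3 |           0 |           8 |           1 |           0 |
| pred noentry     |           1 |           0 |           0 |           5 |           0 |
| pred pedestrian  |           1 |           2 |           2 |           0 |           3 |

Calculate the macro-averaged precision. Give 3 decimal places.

0.650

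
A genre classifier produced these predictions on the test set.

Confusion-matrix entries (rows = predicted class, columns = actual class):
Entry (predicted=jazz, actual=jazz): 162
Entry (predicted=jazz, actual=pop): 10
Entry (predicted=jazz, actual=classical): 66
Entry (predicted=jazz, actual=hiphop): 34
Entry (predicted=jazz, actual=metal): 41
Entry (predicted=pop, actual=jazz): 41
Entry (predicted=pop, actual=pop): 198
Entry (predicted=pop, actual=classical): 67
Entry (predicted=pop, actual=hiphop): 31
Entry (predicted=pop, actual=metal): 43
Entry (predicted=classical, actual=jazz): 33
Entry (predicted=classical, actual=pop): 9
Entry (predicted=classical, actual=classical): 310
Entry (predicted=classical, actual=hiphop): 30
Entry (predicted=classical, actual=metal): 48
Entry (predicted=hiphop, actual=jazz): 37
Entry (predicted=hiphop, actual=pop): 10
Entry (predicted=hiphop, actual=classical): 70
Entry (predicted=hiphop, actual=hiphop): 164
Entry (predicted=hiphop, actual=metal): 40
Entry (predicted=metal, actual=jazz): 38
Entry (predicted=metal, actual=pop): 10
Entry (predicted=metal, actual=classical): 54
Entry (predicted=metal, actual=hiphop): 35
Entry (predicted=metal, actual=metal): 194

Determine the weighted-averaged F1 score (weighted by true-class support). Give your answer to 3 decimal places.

0.578

Per-class F1 score (2·TP/(2·TP+FP+FN)):
  jazz: TP=162, FP=10+66+34+41=151, FN=41+33+37+38=149 → 324/624 = 0.5192
  pop: TP=198, FP=41+67+31+43=182, FN=10+9+10+10=39 → 396/617 = 0.6418
  classical: TP=310, FP=33+9+30+48=120, FN=66+67+70+54=257 → 620/997 = 0.6219
  hiphop: TP=164, FP=37+10+70+40=157, FN=34+31+30+35=130 → 328/615 = 0.5333
  metal: TP=194, FP=38+10+54+35=137, FN=41+43+48+40=172 → 388/697 = 0.5567
Weighted-F1 score = Σ (supportᵢ/N)·F1 scoreᵢ with N=1775: (311/1775)·0.5192 + (237/1775)·0.6418 + (567/1775)·0.6219 + (294/1775)·0.5333 + (366/1775)·0.5567 = 0.578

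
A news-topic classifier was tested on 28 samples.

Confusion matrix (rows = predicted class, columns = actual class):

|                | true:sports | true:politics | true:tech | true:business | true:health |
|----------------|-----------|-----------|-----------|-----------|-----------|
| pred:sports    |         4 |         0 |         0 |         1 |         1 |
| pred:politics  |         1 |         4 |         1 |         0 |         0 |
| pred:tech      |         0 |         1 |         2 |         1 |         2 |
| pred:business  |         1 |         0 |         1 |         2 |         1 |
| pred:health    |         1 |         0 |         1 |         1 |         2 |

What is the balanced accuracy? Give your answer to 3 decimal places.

Balanced accuracy = mean of per-class recall.
  sports: recall = 4/7 = 0.5714
  politics: recall = 4/5 = 0.8000
  tech: recall = 2/5 = 0.4000
  business: recall = 2/5 = 0.4000
  health: recall = 2/6 = 0.3333
Mean = (0.5714 + 0.8000 + 0.4000 + 0.4000 + 0.3333) / 5 = 0.501

0.501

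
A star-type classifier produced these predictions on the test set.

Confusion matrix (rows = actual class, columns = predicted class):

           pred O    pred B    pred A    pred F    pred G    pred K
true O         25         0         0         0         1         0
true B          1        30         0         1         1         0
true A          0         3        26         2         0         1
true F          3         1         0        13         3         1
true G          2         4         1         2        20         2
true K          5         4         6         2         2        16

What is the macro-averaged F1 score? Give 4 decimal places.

Per-class F1 score (2·TP/(2·TP+FP+FN)):
  O: TP=25, FP=1+0+3+2+5=11, FN=0+0+0+1+0=1 → 50/62 = 0.80645
  B: TP=30, FP=0+3+1+4+4=12, FN=1+0+1+1+0=3 → 60/75 = 0.80000
  A: TP=26, FP=0+0+0+1+6=7, FN=0+3+2+0+1=6 → 52/65 = 0.80000
  F: TP=13, FP=0+1+2+2+2=7, FN=3+1+0+3+1=8 → 26/41 = 0.63415
  G: TP=20, FP=1+1+0+3+2=7, FN=2+4+1+2+2=11 → 40/58 = 0.68966
  K: TP=16, FP=0+0+1+1+2=4, FN=5+4+6+2+2=19 → 32/55 = 0.58182
Macro-F1 score = mean = (0.80645 + 0.80000 + 0.80000 + 0.63415 + 0.68966 + 0.58182) / 6 = 0.7187

0.7187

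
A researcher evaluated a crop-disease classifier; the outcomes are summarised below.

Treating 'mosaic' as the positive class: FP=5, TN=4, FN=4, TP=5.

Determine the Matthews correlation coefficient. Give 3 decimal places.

MCC = (TP·TN − FP·FN) / √((TP+FP)(TP+FN)(TN+FP)(TN+FN))
Numerator = 5·4 − 5·4 = 0
Denominator = √(10·9·9·8) = √6480 = 80.4984
MCC = 0 / 80.4984 = 0.000

0.000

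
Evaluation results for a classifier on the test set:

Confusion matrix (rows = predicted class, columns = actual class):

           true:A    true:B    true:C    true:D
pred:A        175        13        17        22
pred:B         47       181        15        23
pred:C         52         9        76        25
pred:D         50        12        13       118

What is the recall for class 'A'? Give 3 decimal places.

0.540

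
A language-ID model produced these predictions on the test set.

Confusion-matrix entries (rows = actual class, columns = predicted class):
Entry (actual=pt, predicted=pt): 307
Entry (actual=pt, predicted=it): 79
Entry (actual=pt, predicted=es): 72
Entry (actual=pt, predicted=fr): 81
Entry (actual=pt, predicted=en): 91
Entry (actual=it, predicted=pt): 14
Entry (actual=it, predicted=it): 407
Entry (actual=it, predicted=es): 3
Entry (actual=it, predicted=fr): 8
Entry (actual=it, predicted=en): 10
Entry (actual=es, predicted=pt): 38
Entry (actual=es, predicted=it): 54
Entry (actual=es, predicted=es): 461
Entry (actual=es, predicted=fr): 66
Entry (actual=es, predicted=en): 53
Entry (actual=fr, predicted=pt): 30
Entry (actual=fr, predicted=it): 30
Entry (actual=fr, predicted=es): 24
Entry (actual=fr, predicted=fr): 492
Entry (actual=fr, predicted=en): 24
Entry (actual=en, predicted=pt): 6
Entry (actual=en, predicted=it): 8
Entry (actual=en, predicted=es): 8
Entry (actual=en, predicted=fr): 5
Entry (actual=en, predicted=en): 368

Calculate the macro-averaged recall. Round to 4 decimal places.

0.7692

Per-class recall (TP/(TP+FN)):
  pt: TP=307, FN=79+72+81+91=323 → 307/630 = 0.48730
  it: TP=407, FN=14+3+8+10=35 → 407/442 = 0.92081
  es: TP=461, FN=38+54+66+53=211 → 461/672 = 0.68601
  fr: TP=492, FN=30+30+24+24=108 → 492/600 = 0.82000
  en: TP=368, FN=6+8+8+5=27 → 368/395 = 0.93165
Macro-recall = mean = (0.48730 + 0.92081 + 0.68601 + 0.82000 + 0.93165) / 5 = 0.7692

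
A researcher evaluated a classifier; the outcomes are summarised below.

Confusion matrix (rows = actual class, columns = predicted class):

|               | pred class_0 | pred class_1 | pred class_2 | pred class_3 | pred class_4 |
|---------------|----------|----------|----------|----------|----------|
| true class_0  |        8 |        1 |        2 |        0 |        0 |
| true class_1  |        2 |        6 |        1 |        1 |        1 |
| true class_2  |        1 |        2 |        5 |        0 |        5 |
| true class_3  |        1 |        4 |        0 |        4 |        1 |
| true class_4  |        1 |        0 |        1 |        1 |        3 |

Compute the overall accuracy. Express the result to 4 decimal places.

0.5098

Accuracy = trace / total = (8+6+5+4+3=26) / 51 = 26/51 = 0.5098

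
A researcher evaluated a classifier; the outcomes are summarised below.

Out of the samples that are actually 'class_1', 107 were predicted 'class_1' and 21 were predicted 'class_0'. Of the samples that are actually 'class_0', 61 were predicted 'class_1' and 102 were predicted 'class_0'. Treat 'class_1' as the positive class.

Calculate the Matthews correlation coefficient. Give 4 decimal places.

0.4639

MCC = (TP·TN − FP·FN) / √((TP+FP)(TP+FN)(TN+FP)(TN+FN))
Numerator = 107·102 − 61·21 = 9633
Denominator = √(168·128·163·123) = √431133696 = 20763.7592
MCC = 9633 / 20763.7592 = 0.4639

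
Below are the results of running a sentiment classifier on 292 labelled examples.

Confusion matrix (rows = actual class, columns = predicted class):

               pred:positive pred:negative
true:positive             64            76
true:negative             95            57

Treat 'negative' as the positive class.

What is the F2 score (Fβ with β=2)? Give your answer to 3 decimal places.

0.385

Fβ = (1+β²)·TP / ((1+β²)·TP + β²·FN + FP), with β²=4
= 5·57 / (5·57 + 4·95 + 76) = 0.385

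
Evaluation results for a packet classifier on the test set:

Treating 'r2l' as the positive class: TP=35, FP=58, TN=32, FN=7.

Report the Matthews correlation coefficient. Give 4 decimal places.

0.1928

MCC = (TP·TN − FP·FN) / √((TP+FP)(TP+FN)(TN+FP)(TN+FN))
Numerator = 35·32 − 58·7 = 714
Denominator = √(93·42·90·39) = √13710060 = 3702.7098
MCC = 714 / 3702.7098 = 0.1928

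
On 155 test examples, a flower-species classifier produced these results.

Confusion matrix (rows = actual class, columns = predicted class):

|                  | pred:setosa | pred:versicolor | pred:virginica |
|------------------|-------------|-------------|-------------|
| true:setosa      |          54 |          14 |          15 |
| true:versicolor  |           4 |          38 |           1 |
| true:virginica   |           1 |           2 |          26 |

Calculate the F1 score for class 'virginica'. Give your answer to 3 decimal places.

0.732

One-vs-rest for 'virginica': TP = diagonal; FP = other classes predicted 'virginica'; FN = 'virginica' predicted as other.
F1 score = 2·TP/(2·TP+FP+FN).
virginica: TP=26, FP=15+1=16, FN=1+2=3 → 52/71 = 0.7324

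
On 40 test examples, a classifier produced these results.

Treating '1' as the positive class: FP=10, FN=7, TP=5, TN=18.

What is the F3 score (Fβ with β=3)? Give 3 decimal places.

Fβ = (1+β²)·TP / ((1+β²)·TP + β²·FN + FP), with β²=9
= 10·5 / (10·5 + 9·7 + 10) = 0.407

0.407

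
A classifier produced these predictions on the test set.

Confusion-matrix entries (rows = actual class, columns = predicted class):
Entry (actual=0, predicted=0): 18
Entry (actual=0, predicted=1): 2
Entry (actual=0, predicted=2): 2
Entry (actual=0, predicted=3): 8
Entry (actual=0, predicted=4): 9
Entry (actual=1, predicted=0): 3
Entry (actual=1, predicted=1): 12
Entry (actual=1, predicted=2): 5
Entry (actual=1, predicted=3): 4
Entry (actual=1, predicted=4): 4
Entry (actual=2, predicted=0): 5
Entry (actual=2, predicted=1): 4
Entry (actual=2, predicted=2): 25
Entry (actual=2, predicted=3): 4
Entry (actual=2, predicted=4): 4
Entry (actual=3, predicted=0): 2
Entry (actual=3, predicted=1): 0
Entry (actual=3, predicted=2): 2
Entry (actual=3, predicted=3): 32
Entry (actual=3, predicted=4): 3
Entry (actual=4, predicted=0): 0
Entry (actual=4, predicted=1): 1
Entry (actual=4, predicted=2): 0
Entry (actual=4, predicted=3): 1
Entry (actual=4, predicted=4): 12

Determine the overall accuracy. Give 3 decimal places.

0.611

Accuracy = trace / total = (18+12+25+32+12=99) / 162 = 99/162 = 0.611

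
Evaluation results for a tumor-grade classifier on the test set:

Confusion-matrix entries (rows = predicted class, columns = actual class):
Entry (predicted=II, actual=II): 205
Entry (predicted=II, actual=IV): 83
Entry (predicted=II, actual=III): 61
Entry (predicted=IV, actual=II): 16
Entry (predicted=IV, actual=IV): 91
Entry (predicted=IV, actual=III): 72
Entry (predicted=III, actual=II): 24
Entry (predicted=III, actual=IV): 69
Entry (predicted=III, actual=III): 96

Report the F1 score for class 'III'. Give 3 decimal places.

0.459

One-vs-rest for 'III': TP = diagonal; FP = other classes predicted 'III'; FN = 'III' predicted as other.
F1 score = 2·TP/(2·TP+FP+FN).
III: TP=96, FP=24+69=93, FN=61+72=133 → 192/418 = 0.4593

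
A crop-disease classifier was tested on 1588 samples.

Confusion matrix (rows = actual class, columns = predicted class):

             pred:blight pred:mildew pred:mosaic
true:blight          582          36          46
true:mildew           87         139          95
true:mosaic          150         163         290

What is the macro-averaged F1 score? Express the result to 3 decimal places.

Per-class F1 score (2·TP/(2·TP+FP+FN)):
  blight: TP=582, FP=87+150=237, FN=36+46=82 → 1164/1483 = 0.7849
  mildew: TP=139, FP=36+163=199, FN=87+95=182 → 278/659 = 0.4219
  mosaic: TP=290, FP=46+95=141, FN=150+163=313 → 580/1034 = 0.5609
Macro-F1 score = mean = (0.7849 + 0.4219 + 0.5609) / 3 = 0.589

0.589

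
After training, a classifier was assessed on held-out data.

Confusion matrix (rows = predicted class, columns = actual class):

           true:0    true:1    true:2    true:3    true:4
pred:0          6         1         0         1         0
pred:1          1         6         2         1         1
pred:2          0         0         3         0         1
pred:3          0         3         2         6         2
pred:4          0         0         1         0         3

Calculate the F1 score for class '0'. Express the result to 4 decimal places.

0.8000

One-vs-rest for '0': TP = diagonal; FP = other classes predicted '0'; FN = '0' predicted as other.
F1 score = 2·TP/(2·TP+FP+FN).
0: TP=6, FP=1+0+1+0=2, FN=1+0+0+0=1 → 12/15 = 0.80000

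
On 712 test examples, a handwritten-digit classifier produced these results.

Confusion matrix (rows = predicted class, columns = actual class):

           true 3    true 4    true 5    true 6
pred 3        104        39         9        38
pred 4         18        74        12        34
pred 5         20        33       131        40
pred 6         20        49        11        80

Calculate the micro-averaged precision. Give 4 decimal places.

Micro-averaging pools counts across classes: ΣTP=389, ΣFP=323, ΣFN=323.
Micro-precision = TP/(TP+FP) on pooled counts = 0.5463 (equals overall accuracy in single-label multiclass).

0.5463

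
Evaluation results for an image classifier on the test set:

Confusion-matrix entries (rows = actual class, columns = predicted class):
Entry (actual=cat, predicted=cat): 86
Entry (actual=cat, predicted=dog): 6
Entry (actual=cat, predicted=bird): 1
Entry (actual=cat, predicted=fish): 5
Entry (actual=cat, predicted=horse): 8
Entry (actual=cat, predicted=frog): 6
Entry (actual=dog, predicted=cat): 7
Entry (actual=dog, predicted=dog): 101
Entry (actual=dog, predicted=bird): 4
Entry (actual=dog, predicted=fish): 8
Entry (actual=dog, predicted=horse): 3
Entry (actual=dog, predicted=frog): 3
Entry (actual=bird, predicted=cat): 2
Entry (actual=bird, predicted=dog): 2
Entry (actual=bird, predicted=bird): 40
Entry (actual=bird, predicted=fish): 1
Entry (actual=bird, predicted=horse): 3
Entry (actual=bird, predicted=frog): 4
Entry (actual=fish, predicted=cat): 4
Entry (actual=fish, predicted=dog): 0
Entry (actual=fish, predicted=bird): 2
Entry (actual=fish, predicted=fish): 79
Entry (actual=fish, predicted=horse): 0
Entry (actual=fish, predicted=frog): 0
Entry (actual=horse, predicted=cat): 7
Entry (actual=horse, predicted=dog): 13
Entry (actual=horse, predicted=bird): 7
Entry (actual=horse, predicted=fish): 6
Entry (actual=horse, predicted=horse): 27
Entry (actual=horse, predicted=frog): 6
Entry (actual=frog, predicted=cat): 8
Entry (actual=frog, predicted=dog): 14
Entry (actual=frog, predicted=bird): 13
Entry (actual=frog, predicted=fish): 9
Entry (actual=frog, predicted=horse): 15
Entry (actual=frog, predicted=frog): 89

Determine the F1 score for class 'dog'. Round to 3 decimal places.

Take TP from the diagonal, FP from the rest of the 'dog' prediction marginal, FN from the rest of the 'dog' actual marginal.
F1 score = 2·TP/(2·TP+FP+FN).
dog: TP=101, FP=6+2+0+13+14=35, FN=7+4+8+3+3=25 → 202/262 = 0.7710

0.771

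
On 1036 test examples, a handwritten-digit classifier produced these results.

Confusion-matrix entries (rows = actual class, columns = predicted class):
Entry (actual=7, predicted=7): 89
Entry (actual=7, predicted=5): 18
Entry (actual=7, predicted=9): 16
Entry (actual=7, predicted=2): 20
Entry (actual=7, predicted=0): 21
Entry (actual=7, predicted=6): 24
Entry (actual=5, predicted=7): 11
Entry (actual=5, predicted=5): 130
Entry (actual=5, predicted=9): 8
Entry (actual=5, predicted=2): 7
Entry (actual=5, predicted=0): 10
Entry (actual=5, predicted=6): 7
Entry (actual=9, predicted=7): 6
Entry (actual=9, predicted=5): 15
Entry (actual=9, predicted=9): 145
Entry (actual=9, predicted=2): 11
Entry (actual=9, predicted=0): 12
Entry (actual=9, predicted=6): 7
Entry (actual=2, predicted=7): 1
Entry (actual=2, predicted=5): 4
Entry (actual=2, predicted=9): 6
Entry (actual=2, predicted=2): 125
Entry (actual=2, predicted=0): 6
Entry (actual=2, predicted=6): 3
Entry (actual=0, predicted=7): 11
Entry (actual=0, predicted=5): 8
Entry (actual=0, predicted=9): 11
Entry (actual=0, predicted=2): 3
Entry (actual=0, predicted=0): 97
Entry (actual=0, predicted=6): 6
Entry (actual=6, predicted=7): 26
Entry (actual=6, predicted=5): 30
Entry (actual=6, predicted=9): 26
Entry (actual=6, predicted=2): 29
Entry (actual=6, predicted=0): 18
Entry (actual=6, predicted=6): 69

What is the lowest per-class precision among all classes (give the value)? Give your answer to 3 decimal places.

0.591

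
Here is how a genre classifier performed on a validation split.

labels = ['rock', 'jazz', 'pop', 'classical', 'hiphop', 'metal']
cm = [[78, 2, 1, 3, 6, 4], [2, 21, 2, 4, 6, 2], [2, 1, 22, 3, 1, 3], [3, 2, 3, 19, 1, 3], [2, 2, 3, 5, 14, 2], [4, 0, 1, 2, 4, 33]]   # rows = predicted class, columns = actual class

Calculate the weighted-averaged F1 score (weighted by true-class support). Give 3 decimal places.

Per-class F1 score (2·TP/(2·TP+FP+FN)):
  rock: TP=78, FP=2+1+3+6+4=16, FN=2+2+3+2+4=13 → 156/185 = 0.8432
  jazz: TP=21, FP=2+2+4+6+2=16, FN=2+1+2+2+0=7 → 42/65 = 0.6462
  pop: TP=22, FP=2+1+3+1+3=10, FN=1+2+3+3+1=10 → 44/64 = 0.6875
  classical: TP=19, FP=3+2+3+1+3=12, FN=3+4+3+5+2=17 → 38/67 = 0.5672
  hiphop: TP=14, FP=2+2+3+5+2=14, FN=6+6+1+1+4=18 → 28/60 = 0.4667
  metal: TP=33, FP=4+0+1+2+4=11, FN=4+2+3+3+2=14 → 66/91 = 0.7253
Weighted-F1 score = Σ (supportᵢ/N)·F1 scoreᵢ with N=266: (91/266)·0.8432 + (28/266)·0.6462 + (32/266)·0.6875 + (36/266)·0.5672 + (32/266)·0.4667 + (47/266)·0.7253 = 0.700

0.700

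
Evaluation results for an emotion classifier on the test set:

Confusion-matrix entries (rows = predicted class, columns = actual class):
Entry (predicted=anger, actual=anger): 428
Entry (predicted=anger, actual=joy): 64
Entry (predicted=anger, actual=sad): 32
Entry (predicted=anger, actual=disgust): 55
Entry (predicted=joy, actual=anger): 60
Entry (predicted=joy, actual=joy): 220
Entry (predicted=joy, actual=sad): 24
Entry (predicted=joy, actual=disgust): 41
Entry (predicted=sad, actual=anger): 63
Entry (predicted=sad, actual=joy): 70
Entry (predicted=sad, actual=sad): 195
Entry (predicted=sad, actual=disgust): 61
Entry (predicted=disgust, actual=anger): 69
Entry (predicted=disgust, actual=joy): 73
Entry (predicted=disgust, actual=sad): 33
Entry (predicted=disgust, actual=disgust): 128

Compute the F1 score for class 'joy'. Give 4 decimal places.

0.5699

F1 score = 2·TP/(2·TP+FP+FN).
joy: TP=220, FP=60+24+41=125, FN=64+70+73=207 → 440/772 = 0.56995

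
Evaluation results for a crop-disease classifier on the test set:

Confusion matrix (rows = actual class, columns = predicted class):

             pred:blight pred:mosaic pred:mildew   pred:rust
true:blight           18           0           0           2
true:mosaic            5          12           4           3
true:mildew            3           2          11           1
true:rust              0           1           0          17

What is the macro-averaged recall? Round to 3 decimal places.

0.748

Per-class recall (TP/(TP+FN)):
  blight: TP=18, FN=0+0+2=2 → 18/20 = 0.9000
  mosaic: TP=12, FN=5+4+3=12 → 12/24 = 0.5000
  mildew: TP=11, FN=3+2+1=6 → 11/17 = 0.6471
  rust: TP=17, FN=0+1+0=1 → 17/18 = 0.9444
Macro-recall = mean = (0.9000 + 0.5000 + 0.6471 + 0.9444) / 4 = 0.748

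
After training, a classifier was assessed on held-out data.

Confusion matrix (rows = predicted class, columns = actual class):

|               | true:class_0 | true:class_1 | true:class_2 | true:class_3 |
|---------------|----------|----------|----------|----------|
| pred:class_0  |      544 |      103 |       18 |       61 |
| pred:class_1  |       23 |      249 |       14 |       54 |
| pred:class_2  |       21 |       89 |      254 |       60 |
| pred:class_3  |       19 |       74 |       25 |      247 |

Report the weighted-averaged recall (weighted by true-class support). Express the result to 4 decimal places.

Per-class recall (TP/(TP+FN)):
  class_0: TP=544, FN=23+21+19=63 → 544/607 = 0.89621
  class_1: TP=249, FN=103+89+74=266 → 249/515 = 0.48350
  class_2: TP=254, FN=18+14+25=57 → 254/311 = 0.81672
  class_3: TP=247, FN=61+54+60=175 → 247/422 = 0.58531
Weighted-recall = Σ (supportᵢ/N)·recallᵢ with N=1855: (607/1855)·0.89621 + (515/1855)·0.48350 + (311/1855)·0.81672 + (422/1855)·0.58531 = 0.6976

0.6976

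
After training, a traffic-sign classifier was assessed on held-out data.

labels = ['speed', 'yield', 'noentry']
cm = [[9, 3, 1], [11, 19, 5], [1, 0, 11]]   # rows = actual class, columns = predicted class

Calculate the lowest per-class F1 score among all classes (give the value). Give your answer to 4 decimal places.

0.5294

Per-class F1 score (2·TP/(2·TP+FP+FN)):
  speed: TP=9, FP=11+1=12, FN=3+1=4 → 18/34 = 0.52941
  yield: TP=19, FP=3+0=3, FN=11+5=16 → 38/57 = 0.66667
  noentry: TP=11, FP=1+5=6, FN=1+0=1 → 22/29 = 0.75862
Lowest is class 'speed' with F1 score = 0.5294.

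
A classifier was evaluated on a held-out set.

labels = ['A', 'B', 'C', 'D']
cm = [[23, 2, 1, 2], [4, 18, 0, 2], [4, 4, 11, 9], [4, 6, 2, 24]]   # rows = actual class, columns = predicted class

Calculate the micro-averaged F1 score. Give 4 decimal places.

0.6552

Micro-averaging pools counts across classes: ΣTP=76, ΣFP=40, ΣFN=40.
Micro-F1 score = 2·TP/(2·TP+FP+FN) on pooled counts = 0.6552 (equals overall accuracy in single-label multiclass).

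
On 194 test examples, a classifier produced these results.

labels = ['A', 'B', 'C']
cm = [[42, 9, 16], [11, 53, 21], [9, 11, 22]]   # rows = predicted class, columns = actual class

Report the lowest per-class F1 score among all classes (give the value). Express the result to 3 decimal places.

0.436

Per-class F1 score (2·TP/(2·TP+FP+FN)):
  A: TP=42, FP=9+16=25, FN=11+9=20 → 84/129 = 0.6512
  B: TP=53, FP=11+21=32, FN=9+11=20 → 106/158 = 0.6709
  C: TP=22, FP=9+11=20, FN=16+21=37 → 44/101 = 0.4356
Lowest is class 'C' with F1 score = 0.436.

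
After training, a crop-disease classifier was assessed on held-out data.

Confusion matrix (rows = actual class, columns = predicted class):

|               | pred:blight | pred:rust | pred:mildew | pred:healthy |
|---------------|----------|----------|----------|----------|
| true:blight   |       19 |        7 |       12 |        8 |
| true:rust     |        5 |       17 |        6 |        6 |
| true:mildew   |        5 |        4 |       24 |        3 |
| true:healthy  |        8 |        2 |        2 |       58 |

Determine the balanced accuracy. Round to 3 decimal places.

Balanced accuracy = mean of per-class recall.
  blight: recall = 19/46 = 0.4130
  rust: recall = 17/34 = 0.5000
  mildew: recall = 24/36 = 0.6667
  healthy: recall = 58/70 = 0.8286
Mean = (0.4130 + 0.5000 + 0.6667 + 0.8286) / 4 = 0.602

0.602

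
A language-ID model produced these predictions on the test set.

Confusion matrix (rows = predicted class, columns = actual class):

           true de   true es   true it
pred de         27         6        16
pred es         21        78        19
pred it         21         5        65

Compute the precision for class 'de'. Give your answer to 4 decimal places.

0.5510

precision = TP/(TP+FP).
de: TP=27, FP=6+16=22 → 27/49 = 0.55102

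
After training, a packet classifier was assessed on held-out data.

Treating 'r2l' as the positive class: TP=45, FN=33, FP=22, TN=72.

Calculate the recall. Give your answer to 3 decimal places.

Recall = TP/(TP+FN) = 45/(45+33) = 45/78 = 0.577

0.577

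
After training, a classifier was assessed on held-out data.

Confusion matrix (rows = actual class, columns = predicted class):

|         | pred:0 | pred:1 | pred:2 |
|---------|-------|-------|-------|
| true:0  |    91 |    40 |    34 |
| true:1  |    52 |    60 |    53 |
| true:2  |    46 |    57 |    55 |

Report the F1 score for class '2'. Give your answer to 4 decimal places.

0.3667

F1 score = 2·TP/(2·TP+FP+FN).
2: TP=55, FP=34+53=87, FN=46+57=103 → 110/300 = 0.36667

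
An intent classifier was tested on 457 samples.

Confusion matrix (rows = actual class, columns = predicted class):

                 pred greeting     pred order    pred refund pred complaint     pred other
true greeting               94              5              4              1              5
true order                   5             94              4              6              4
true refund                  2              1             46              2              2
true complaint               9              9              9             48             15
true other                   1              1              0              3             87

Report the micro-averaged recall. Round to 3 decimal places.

0.807

Micro-averaging pools counts across classes: ΣTP=369, ΣFP=88, ΣFN=88.
Micro-recall = TP/(TP+FN) on pooled counts = 0.807 (equals overall accuracy in single-label multiclass).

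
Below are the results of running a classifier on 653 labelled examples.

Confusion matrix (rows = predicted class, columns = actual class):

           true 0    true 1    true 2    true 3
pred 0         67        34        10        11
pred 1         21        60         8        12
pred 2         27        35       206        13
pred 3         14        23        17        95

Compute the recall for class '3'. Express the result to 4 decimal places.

0.7252

Take TP from the diagonal, FP from the rest of the '3' prediction marginal, FN from the rest of the '3' actual marginal.
recall = TP/(TP+FN).
3: TP=95, FN=11+12+13=36 → 95/131 = 0.72519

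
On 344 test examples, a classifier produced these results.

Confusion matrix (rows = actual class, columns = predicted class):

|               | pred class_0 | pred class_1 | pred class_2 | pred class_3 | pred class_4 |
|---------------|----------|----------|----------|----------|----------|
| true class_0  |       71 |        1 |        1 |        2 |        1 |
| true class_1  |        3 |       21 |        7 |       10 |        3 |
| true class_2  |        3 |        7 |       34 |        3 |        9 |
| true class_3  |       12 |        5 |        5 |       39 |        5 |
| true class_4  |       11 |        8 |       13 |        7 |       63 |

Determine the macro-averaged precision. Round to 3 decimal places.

Per-class precision (TP/(TP+FP)):
  class_0: TP=71, FP=3+3+12+11=29 → 71/100 = 0.7100
  class_1: TP=21, FP=1+7+5+8=21 → 21/42 = 0.5000
  class_2: TP=34, FP=1+7+5+13=26 → 34/60 = 0.5667
  class_3: TP=39, FP=2+10+3+7=22 → 39/61 = 0.6393
  class_4: TP=63, FP=1+3+9+5=18 → 63/81 = 0.7778
Macro-precision = mean = (0.7100 + 0.5000 + 0.5667 + 0.6393 + 0.7778) / 5 = 0.639

0.639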